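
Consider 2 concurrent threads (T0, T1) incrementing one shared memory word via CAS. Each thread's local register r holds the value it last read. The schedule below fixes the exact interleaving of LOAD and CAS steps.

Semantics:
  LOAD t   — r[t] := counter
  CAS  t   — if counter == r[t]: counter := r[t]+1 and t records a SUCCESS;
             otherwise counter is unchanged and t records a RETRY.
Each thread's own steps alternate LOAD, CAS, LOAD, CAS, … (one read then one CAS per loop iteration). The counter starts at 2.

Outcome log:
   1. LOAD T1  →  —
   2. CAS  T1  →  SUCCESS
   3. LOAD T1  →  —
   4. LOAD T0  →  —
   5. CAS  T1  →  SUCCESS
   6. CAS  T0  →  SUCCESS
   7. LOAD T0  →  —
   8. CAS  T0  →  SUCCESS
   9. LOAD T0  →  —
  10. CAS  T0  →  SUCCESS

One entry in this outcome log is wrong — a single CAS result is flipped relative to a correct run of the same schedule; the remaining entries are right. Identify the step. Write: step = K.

step = 6

Re-executing:
step 1: T1 LOAD ⇒ load; ctr=2 reg=2
step 2: T1 CAS ⇒ ok; ctr=3 reg=2
step 3: T1 LOAD ⇒ load; ctr=3 reg=3
step 4: T0 LOAD ⇒ load; ctr=3 reg=3
step 5: T1 CAS ⇒ ok; ctr=4 reg=3
step 6: T0 CAS ⇒ retry; ctr=4 reg=3
step 7: T0 LOAD ⇒ load; ctr=4 reg=4
step 8: T0 CAS ⇒ ok; ctr=5 reg=4
step 9: T0 LOAD ⇒ load; ctr=5 reg=5
step 10: T0 CAS ⇒ ok; ctr=6 reg=5
Flip is step 6.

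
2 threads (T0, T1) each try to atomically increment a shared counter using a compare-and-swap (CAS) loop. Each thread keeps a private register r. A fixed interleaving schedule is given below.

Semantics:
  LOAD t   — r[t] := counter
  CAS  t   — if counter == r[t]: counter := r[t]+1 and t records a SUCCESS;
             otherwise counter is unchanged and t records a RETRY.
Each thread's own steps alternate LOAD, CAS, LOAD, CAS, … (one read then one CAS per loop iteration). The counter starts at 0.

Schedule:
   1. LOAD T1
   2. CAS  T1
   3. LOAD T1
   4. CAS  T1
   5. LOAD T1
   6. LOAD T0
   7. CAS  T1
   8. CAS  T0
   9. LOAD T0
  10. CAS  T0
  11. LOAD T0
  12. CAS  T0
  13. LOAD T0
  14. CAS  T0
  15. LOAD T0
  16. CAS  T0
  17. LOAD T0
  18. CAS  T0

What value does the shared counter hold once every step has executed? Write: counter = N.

1. LOAD T1 → mem=0 r[T1]=0 [LOAD]
2. CAS T1 → mem=1 r[T1]=0 [OK]
3. LOAD T1 → mem=1 r[T1]=1 [LOAD]
4. CAS T1 → mem=2 r[T1]=1 [OK]
5. LOAD T1 → mem=2 r[T1]=2 [LOAD]
6. LOAD T0 → mem=2 r[T0]=2 [LOAD]
7. CAS T1 → mem=3 r[T1]=2 [OK]
8. CAS T0 → mem=3 r[T0]=2 [RETRY]
9. LOAD T0 → mem=3 r[T0]=3 [LOAD]
10. CAS T0 → mem=4 r[T0]=3 [OK]
11. LOAD T0 → mem=4 r[T0]=4 [LOAD]
12. CAS T0 → mem=5 r[T0]=4 [OK]
13. LOAD T0 → mem=5 r[T0]=5 [LOAD]
14. CAS T0 → mem=6 r[T0]=5 [OK]
15. LOAD T0 → mem=6 r[T0]=6 [LOAD]
16. CAS T0 → mem=7 r[T0]=6 [OK]
17. LOAD T0 → mem=7 r[T0]=7 [LOAD]
18. CAS T0 → mem=8 r[T0]=7 [OK]

counter = 8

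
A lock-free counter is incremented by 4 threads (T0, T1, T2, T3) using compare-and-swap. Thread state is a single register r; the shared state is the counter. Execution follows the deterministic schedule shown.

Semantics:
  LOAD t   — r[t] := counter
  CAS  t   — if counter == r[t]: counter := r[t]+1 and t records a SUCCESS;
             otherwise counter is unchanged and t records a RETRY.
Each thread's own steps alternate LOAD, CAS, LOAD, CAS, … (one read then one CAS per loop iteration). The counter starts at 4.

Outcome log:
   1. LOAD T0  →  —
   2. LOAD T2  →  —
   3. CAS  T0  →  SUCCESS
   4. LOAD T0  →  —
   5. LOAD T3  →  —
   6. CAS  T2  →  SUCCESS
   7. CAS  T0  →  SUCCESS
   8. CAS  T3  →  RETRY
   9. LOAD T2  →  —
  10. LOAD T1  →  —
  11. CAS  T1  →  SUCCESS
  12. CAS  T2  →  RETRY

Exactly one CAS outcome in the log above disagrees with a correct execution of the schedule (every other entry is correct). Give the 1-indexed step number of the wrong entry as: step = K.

Re-executing:
   1) LOAD T0:  M=4  r_T0=4
   2) LOAD T2:  M=4  r_T2=4
   3) CAS  T0:  M=5  r_T0=4 ✓
   4) LOAD T0:  M=5  r_T0=5
   5) LOAD T3:  M=5  r_T3=5
   6) CAS  T2:  M=5  r_T2=4 ✗
   7) CAS  T0:  M=6  r_T0=5 ✓
   8) CAS  T3:  M=6  r_T3=5 ✗
   9) LOAD T2:  M=6  r_T2=6
  10) LOAD T1:  M=6  r_T1=6
  11) CAS  T1:  M=7  r_T1=6 ✓
  12) CAS  T2:  M=7  r_T2=6 ✗
Mismatch at 6.

step = 6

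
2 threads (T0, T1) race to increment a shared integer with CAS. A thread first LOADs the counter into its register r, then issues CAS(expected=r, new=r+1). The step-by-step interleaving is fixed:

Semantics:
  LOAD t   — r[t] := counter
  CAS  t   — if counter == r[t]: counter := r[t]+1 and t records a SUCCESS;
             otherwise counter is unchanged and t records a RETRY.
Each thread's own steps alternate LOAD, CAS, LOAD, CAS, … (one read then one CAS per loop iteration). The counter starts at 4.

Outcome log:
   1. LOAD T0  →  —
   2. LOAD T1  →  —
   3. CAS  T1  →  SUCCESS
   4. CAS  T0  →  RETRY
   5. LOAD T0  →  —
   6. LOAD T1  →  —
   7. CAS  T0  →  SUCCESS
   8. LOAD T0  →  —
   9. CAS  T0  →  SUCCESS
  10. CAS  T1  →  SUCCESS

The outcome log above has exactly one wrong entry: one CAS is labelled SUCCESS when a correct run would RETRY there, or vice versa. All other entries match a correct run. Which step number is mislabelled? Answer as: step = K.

Reference trace:
T0 LOAD — after: cnt=4, r=4 — load
T1 LOAD — after: cnt=4, r=4 — load
T1 CAS — after: cnt=5, r=4 — ok
T0 CAS — after: cnt=5, r=4 — retry
T0 LOAD — after: cnt=5, r=5 — load
T1 LOAD — after: cnt=5, r=5 — load
T0 CAS — after: cnt=6, r=5 — ok
T0 LOAD — after: cnt=6, r=6 — load
T0 CAS — after: cnt=7, r=6 — ok
T1 CAS — after: cnt=7, r=5 — retry
Log disagrees first at step 10.

step = 10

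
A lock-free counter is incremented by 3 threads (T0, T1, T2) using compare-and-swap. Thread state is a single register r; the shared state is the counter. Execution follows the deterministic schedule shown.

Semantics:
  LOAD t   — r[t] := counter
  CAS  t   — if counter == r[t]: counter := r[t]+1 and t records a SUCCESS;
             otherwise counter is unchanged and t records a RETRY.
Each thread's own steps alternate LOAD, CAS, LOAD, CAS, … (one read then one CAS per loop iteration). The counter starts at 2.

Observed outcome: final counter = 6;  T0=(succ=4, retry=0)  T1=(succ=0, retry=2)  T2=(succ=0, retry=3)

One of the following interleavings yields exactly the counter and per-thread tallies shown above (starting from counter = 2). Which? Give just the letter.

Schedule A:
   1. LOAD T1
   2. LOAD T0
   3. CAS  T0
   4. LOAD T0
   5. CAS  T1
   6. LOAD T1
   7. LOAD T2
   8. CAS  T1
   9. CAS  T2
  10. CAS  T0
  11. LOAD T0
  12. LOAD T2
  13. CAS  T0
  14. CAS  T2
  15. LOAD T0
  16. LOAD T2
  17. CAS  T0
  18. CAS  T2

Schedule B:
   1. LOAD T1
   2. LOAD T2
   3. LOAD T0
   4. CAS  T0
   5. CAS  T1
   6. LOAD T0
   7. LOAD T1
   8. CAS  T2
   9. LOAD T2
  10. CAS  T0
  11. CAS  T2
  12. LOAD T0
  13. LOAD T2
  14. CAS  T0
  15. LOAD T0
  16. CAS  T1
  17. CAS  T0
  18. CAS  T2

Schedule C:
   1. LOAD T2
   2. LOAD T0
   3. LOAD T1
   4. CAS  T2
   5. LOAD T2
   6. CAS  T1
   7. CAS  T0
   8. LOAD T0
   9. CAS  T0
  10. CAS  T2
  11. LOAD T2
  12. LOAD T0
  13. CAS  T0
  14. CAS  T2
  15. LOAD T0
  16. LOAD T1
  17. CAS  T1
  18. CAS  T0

Tracing schedule B:
   1) LOAD T1:  M=2  r_T1=2
   2) LOAD T2:  M=2  r_T2=2
   3) LOAD T0:  M=2  r_T0=2
   4) CAS  T0:  M=3  r_T0=2 ✓
   5) CAS  T1:  M=3  r_T1=2 ✗
   6) LOAD T0:  M=3  r_T0=3
   7) LOAD T1:  M=3  r_T1=3
   8) CAS  T2:  M=3  r_T2=2 ✗
   9) LOAD T2:  M=3  r_T2=3
  10) CAS  T0:  M=4  r_T0=3 ✓
  11) CAS  T2:  M=4  r_T2=3 ✗
  12) LOAD T0:  M=4  r_T0=4
  13) LOAD T2:  M=4  r_T2=4
  14) CAS  T0:  M=5  r_T0=4 ✓
  15) LOAD T0:  M=5  r_T0=5
  16) CAS  T1:  M=5  r_T1=3 ✗
  17) CAS  T0:  M=6  r_T0=5 ✓
  18) CAS  T2:  M=6  r_T2=4 ✗

B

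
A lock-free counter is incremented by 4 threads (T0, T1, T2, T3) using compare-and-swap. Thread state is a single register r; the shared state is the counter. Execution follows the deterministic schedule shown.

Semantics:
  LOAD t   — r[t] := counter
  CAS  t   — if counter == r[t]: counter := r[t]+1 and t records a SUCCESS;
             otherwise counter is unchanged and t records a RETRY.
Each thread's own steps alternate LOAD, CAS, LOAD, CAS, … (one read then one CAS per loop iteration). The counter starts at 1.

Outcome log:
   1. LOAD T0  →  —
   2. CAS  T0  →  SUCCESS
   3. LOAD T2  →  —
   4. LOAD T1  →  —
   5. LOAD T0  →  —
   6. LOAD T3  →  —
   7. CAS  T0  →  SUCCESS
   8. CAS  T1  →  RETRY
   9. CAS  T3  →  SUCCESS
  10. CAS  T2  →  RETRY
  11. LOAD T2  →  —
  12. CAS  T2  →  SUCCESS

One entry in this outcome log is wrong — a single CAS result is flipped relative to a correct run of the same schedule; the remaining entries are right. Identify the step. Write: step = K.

step = 9

Re-executing:
step 1: T0 LOAD ⇒ load; ctr=1 reg=1
step 2: T0 CAS ⇒ ok; ctr=2 reg=1
step 3: T2 LOAD ⇒ load; ctr=2 reg=2
step 4: T1 LOAD ⇒ load; ctr=2 reg=2
step 5: T0 LOAD ⇒ load; ctr=2 reg=2
step 6: T3 LOAD ⇒ load; ctr=2 reg=2
step 7: T0 CAS ⇒ ok; ctr=3 reg=2
step 8: T1 CAS ⇒ retry; ctr=3 reg=2
step 9: T3 CAS ⇒ retry; ctr=3 reg=2
step 10: T2 CAS ⇒ retry; ctr=3 reg=2
step 11: T2 LOAD ⇒ load; ctr=3 reg=3
step 12: T2 CAS ⇒ ok; ctr=4 reg=3
Mismatch at 9.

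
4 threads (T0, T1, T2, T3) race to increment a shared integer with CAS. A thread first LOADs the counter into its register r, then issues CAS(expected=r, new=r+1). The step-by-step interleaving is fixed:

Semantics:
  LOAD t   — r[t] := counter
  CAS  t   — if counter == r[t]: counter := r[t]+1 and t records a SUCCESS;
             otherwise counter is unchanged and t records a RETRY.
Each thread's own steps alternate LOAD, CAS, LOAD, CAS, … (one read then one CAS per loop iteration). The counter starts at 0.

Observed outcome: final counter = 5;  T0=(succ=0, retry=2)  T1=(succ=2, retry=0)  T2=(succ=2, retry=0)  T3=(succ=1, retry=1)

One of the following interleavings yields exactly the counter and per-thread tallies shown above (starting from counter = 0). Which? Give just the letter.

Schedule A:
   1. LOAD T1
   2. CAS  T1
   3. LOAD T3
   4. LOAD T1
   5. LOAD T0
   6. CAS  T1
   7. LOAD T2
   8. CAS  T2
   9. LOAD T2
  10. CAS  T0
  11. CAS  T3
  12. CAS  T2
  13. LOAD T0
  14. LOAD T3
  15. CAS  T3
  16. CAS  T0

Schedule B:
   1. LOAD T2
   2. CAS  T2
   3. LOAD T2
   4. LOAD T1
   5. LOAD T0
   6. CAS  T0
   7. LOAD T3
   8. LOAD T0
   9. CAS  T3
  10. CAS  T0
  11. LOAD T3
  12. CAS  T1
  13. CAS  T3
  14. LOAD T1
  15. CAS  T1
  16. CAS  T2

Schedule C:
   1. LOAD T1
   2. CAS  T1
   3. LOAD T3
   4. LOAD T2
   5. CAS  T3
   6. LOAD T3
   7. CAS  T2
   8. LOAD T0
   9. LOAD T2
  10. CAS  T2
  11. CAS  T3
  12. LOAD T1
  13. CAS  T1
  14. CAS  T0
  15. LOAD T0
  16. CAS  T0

A

Run A:
step 1: T1 LOAD ⇒ load; ctr=0 reg=0
step 2: T1 CAS ⇒ ok; ctr=1 reg=0
step 3: T3 LOAD ⇒ load; ctr=1 reg=1
step 4: T1 LOAD ⇒ load; ctr=1 reg=1
step 5: T0 LOAD ⇒ load; ctr=1 reg=1
step 6: T1 CAS ⇒ ok; ctr=2 reg=1
step 7: T2 LOAD ⇒ load; ctr=2 reg=2
step 8: T2 CAS ⇒ ok; ctr=3 reg=2
step 9: T2 LOAD ⇒ load; ctr=3 reg=3
step 10: T0 CAS ⇒ retry; ctr=3 reg=1
step 11: T3 CAS ⇒ retry; ctr=3 reg=1
step 12: T2 CAS ⇒ ok; ctr=4 reg=3
step 13: T0 LOAD ⇒ load; ctr=4 reg=4
step 14: T3 LOAD ⇒ load; ctr=4 reg=4
step 15: T3 CAS ⇒ ok; ctr=5 reg=4
step 16: T0 CAS ⇒ retry; ctr=5 reg=4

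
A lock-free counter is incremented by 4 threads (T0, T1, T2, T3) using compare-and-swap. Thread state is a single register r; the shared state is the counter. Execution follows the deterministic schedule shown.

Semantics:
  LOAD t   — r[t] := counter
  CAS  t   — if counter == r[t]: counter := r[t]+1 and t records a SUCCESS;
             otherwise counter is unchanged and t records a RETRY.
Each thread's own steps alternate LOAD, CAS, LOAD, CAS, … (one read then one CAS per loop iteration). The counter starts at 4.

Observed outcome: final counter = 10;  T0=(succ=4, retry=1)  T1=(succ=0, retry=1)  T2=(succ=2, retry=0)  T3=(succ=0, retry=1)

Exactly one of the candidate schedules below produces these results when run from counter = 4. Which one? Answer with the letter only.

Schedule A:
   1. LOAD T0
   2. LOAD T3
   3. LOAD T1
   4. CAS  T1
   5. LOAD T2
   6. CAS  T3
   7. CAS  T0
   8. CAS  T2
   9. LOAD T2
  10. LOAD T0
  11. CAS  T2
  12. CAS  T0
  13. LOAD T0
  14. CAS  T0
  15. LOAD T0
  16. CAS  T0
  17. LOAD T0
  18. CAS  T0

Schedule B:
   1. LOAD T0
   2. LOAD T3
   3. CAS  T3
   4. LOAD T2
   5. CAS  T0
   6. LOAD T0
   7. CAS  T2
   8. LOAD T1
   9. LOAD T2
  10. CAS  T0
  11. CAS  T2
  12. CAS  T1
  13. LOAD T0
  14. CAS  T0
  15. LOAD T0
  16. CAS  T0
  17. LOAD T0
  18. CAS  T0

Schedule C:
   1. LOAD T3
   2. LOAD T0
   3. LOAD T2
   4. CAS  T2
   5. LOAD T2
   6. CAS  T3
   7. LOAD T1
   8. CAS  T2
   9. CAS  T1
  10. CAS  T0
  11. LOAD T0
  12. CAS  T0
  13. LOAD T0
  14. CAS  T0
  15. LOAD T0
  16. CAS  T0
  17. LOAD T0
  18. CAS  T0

Tracing schedule C:
#1 T3 reads 4
#2 T0 reads 4
#3 T2 reads 4
#4 T2 CAS(4→5) writes; counter now 5
#5 T2 reads 5
#6 T3 CAS(4→5) fails; counter now 5
#7 T1 reads 5
#8 T2 CAS(5→6) writes; counter now 6
#9 T1 CAS(5→6) fails; counter now 6
#10 T0 CAS(4→5) fails; counter now 6
#11 T0 reads 6
#12 T0 CAS(6→7) writes; counter now 7
#13 T0 reads 7
#14 T0 CAS(7→8) writes; counter now 8
#15 T0 reads 8
#16 T0 CAS(8→9) writes; counter now 9
#17 T0 reads 9
#18 T0 CAS(9→10) writes; counter now 10

C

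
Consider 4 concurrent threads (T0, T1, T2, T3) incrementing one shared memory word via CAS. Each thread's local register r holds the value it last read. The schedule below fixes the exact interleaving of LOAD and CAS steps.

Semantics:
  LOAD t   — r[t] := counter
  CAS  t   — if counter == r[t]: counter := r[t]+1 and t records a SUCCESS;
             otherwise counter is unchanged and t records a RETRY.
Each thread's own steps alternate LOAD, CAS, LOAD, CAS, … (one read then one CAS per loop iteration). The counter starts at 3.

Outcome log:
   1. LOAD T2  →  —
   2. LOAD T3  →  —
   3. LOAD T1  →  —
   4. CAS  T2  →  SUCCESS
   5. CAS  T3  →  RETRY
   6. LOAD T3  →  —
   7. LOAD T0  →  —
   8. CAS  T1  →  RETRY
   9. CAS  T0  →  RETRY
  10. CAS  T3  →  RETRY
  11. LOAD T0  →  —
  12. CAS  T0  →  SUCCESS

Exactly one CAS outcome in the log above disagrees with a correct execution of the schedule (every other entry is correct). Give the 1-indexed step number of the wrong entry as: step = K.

step = 9

Re-executing:
T2 LOAD — after: cnt=3, r=3 — load
T3 LOAD — after: cnt=3, r=3 — load
T1 LOAD — after: cnt=3, r=3 — load
T2 CAS — after: cnt=4, r=3 — ok
T3 CAS — after: cnt=4, r=3 — retry
T3 LOAD — after: cnt=4, r=4 — load
T0 LOAD — after: cnt=4, r=4 — load
T1 CAS — after: cnt=4, r=3 — retry
T0 CAS — after: cnt=5, r=4 — ok
T3 CAS — after: cnt=5, r=4 — retry
T0 LOAD — after: cnt=5, r=5 — load
T0 CAS — after: cnt=6, r=5 — ok
Log disagrees first at step 9.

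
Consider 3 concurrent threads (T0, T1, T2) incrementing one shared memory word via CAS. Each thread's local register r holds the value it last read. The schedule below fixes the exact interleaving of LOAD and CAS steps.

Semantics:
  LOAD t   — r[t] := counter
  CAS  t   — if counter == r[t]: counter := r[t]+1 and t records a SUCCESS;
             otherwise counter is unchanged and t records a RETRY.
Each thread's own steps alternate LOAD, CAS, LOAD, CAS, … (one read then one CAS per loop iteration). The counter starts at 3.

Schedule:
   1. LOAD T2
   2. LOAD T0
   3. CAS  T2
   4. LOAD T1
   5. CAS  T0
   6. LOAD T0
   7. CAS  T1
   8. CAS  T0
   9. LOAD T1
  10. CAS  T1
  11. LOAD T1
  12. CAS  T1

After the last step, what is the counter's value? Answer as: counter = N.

counter = 7

T2 LOAD — after: cnt=3, r=3 — load
T0 LOAD — after: cnt=3, r=3 — load
T2 CAS — after: cnt=4, r=3 — ok
T1 LOAD — after: cnt=4, r=4 — load
T0 CAS — after: cnt=4, r=3 — retry
T0 LOAD — after: cnt=4, r=4 — load
T1 CAS — after: cnt=5, r=4 — ok
T0 CAS — after: cnt=5, r=4 — retry
T1 LOAD — after: cnt=5, r=5 — load
T1 CAS — after: cnt=6, r=5 — ok
T1 LOAD — after: cnt=6, r=6 — load
T1 CAS — after: cnt=7, r=6 — ok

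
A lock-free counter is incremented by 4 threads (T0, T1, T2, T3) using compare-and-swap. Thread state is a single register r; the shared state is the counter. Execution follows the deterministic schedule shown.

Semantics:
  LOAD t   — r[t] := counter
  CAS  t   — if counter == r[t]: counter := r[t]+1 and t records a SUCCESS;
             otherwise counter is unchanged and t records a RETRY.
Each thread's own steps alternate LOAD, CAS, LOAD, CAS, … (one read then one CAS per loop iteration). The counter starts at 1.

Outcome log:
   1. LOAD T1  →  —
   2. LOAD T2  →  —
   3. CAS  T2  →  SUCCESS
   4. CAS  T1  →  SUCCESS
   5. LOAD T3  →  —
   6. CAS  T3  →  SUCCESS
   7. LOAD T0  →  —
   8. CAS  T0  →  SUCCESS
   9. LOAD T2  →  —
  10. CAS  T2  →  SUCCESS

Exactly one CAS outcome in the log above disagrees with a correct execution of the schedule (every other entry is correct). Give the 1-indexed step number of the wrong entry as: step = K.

Re-executing:
T1 LOAD — after: cnt=1, r=1 — load
T2 LOAD — after: cnt=1, r=1 — load
T2 CAS — after: cnt=2, r=1 — ok
T1 CAS — after: cnt=2, r=1 — retry
T3 LOAD — after: cnt=2, r=2 — load
T3 CAS — after: cnt=3, r=2 — ok
T0 LOAD — after: cnt=3, r=3 — load
T0 CAS — after: cnt=4, r=3 — ok
T2 LOAD — after: cnt=4, r=4 — load
T2 CAS — after: cnt=5, r=4 — ok
Mismatch at 4.

step = 4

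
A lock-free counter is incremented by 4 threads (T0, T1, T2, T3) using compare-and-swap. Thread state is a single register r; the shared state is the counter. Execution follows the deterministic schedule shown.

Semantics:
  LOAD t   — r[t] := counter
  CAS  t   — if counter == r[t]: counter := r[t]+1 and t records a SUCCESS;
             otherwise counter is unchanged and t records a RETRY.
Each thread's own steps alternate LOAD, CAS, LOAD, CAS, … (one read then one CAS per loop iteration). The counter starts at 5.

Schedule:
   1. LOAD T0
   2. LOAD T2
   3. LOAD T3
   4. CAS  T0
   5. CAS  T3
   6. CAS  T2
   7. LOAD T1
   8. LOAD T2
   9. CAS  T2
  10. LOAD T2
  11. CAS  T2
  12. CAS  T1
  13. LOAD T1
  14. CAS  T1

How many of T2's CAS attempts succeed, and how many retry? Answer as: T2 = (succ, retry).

T2 = (2, 1)

[1] T0.load  rd  (counter 5, T0.r 5)
[2] T2.load  rd  (counter 5, T2.r 5)
[3] T3.load  rd  (counter 5, T3.r 5)
[4] T0.cas  hit  (counter 6, T0.r 5)
[5] T3.cas  miss  (counter 6, T3.r 5)
[6] T2.cas  miss  (counter 6, T2.r 5)
[7] T1.load  rd  (counter 6, T1.r 6)
[8] T2.load  rd  (counter 6, T2.r 6)
[9] T2.cas  hit  (counter 7, T2.r 6)
[10] T2.load  rd  (counter 7, T2.r 7)
[11] T2.cas  hit  (counter 8, T2.r 7)
[12] T1.cas  miss  (counter 8, T1.r 6)
[13] T1.load  rd  (counter 8, T1.r 8)
[14] T1.cas  hit  (counter 9, T1.r 8)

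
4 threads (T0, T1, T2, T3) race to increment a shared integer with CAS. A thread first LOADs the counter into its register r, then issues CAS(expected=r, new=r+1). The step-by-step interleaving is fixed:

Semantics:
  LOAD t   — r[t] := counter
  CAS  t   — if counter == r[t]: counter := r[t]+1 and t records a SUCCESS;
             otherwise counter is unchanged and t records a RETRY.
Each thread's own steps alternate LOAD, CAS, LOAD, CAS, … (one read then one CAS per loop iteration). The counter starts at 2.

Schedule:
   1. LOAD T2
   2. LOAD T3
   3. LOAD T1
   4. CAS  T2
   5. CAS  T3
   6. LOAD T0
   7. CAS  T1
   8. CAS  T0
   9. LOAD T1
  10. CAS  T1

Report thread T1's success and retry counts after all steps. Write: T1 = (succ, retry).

T2 LOAD — after: cnt=2, r=2 — load
T3 LOAD — after: cnt=2, r=2 — load
T1 LOAD — after: cnt=2, r=2 — load
T2 CAS — after: cnt=3, r=2 — ok
T3 CAS — after: cnt=3, r=2 — retry
T0 LOAD — after: cnt=3, r=3 — load
T1 CAS — after: cnt=3, r=2 — retry
T0 CAS — after: cnt=4, r=3 — ok
T1 LOAD — after: cnt=4, r=4 — load
T1 CAS — after: cnt=5, r=4 — ok

T1 = (1, 1)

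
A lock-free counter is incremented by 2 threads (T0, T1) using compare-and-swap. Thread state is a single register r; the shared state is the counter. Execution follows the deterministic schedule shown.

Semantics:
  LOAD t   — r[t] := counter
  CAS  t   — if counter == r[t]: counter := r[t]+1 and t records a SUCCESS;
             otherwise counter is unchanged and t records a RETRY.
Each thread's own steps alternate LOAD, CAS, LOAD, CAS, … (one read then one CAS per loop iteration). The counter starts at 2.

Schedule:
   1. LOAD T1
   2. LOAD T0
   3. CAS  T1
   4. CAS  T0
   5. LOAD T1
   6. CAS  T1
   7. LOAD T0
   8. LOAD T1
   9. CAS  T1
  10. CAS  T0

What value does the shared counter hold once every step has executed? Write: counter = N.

counter = 5

1. LOAD T1 → mem=2 r[T1]=2 [LOAD]
2. LOAD T0 → mem=2 r[T0]=2 [LOAD]
3. CAS T1 → mem=3 r[T1]=2 [OK]
4. CAS T0 → mem=3 r[T0]=2 [RETRY]
5. LOAD T1 → mem=3 r[T1]=3 [LOAD]
6. CAS T1 → mem=4 r[T1]=3 [OK]
7. LOAD T0 → mem=4 r[T0]=4 [LOAD]
8. LOAD T1 → mem=4 r[T1]=4 [LOAD]
9. CAS T1 → mem=5 r[T1]=4 [OK]
10. CAS T0 → mem=5 r[T0]=4 [RETRY]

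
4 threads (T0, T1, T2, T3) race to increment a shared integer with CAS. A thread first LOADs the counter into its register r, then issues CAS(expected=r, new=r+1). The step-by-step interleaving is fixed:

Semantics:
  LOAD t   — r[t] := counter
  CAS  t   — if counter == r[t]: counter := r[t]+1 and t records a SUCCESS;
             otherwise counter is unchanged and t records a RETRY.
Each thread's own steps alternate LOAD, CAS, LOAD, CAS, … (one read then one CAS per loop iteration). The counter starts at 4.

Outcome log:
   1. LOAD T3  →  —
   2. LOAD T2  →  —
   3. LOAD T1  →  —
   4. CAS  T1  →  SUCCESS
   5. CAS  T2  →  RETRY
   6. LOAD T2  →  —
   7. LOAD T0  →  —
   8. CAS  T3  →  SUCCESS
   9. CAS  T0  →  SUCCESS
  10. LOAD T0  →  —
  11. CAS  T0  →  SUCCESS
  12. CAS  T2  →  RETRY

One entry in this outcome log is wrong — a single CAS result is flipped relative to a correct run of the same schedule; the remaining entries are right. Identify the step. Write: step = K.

Re-executing:
#1 T3 reads 4
#2 T2 reads 4
#3 T1 reads 4
#4 T1 CAS(4→5) writes; counter now 5
#5 T2 CAS(4→5) fails; counter now 5
#6 T2 reads 5
#7 T0 reads 5
#8 T3 CAS(4→5) fails; counter now 5
#9 T0 CAS(5→6) writes; counter now 6
#10 T0 reads 6
#11 T0 CAS(6→7) writes; counter now 7
#12 T2 CAS(5→6) fails; counter now 7
Log disagrees first at step 8.

step = 8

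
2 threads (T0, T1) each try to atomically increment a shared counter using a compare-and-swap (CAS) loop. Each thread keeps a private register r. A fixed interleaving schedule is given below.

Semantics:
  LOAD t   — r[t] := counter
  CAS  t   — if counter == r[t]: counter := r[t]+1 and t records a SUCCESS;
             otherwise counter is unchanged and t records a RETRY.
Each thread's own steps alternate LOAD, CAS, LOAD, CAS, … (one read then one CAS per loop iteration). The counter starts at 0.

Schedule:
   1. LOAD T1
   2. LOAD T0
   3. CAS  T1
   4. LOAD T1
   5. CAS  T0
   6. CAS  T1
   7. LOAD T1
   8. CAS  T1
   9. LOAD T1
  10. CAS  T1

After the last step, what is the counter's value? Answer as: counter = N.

#1 T1 reads 0
#2 T0 reads 0
#3 T1 CAS(0→1) writes; counter now 1
#4 T1 reads 1
#5 T0 CAS(0→1) fails; counter now 1
#6 T1 CAS(1→2) writes; counter now 2
#7 T1 reads 2
#8 T1 CAS(2→3) writes; counter now 3
#9 T1 reads 3
#10 T1 CAS(3→4) writes; counter now 4

counter = 4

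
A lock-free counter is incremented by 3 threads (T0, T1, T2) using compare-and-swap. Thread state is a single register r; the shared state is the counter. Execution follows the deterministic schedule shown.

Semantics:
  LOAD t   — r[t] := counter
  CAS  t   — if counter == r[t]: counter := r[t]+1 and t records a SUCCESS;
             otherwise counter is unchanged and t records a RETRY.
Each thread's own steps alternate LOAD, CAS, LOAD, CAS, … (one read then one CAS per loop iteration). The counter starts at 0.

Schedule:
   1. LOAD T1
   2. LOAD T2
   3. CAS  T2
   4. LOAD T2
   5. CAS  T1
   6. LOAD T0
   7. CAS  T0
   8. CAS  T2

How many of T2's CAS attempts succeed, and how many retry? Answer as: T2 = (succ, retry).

T2 = (1, 1)

#1 T1 reads 0
#2 T2 reads 0
#3 T2 CAS(0→1) writes; counter now 1
#4 T2 reads 1
#5 T1 CAS(0→1) fails; counter now 1
#6 T0 reads 1
#7 T0 CAS(1→2) writes; counter now 2
#8 T2 CAS(1→2) fails; counter now 2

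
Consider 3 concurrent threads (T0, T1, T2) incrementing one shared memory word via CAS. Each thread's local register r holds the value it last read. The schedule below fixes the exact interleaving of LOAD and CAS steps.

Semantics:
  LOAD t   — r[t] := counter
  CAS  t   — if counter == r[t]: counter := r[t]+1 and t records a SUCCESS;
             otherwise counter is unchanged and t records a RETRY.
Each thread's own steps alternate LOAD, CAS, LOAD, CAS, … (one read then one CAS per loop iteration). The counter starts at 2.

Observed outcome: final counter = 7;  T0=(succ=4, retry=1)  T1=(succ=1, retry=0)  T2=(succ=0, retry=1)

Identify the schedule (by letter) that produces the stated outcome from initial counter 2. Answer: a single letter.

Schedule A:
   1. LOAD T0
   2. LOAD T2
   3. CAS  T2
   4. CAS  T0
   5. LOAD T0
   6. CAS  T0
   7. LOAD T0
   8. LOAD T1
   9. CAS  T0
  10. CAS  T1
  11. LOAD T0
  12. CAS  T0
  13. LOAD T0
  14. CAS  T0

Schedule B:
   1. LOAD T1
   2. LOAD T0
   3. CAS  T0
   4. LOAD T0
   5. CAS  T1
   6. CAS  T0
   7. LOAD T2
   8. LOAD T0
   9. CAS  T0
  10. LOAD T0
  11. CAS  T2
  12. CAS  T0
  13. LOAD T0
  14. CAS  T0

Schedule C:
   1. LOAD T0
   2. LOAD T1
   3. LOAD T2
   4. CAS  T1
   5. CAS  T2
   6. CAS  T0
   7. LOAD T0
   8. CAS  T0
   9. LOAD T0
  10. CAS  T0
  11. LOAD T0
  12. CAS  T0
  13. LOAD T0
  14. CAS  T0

C

Simulating candidate C:
T0 LOAD — after: cnt=2, r=2 — load
T1 LOAD — after: cnt=2, r=2 — load
T2 LOAD — after: cnt=2, r=2 — load
T1 CAS — after: cnt=3, r=2 — ok
T2 CAS — after: cnt=3, r=2 — retry
T0 CAS — after: cnt=3, r=2 — retry
T0 LOAD — after: cnt=3, r=3 — load
T0 CAS — after: cnt=4, r=3 — ok
T0 LOAD — after: cnt=4, r=4 — load
T0 CAS — after: cnt=5, r=4 — ok
T0 LOAD — after: cnt=5, r=5 — load
T0 CAS — after: cnt=6, r=5 — ok
T0 LOAD — after: cnt=6, r=6 — load
T0 CAS — after: cnt=7, r=6 — ok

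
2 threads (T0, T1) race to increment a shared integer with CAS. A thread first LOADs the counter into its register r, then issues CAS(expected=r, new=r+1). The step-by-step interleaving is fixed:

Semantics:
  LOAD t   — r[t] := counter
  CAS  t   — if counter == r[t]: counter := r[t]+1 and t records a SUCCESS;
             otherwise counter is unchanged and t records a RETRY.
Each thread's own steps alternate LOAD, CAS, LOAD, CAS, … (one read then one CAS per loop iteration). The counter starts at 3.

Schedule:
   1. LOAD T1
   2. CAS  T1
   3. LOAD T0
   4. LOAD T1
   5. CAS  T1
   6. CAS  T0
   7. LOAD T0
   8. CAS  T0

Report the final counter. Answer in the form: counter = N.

counter = 6

T1 LOAD — after: cnt=3, r=3 — load
T1 CAS — after: cnt=4, r=3 — ok
T0 LOAD — after: cnt=4, r=4 — load
T1 LOAD — after: cnt=4, r=4 — load
T1 CAS — after: cnt=5, r=4 — ok
T0 CAS — after: cnt=5, r=4 — retry
T0 LOAD — after: cnt=5, r=5 — load
T0 CAS — after: cnt=6, r=5 — ok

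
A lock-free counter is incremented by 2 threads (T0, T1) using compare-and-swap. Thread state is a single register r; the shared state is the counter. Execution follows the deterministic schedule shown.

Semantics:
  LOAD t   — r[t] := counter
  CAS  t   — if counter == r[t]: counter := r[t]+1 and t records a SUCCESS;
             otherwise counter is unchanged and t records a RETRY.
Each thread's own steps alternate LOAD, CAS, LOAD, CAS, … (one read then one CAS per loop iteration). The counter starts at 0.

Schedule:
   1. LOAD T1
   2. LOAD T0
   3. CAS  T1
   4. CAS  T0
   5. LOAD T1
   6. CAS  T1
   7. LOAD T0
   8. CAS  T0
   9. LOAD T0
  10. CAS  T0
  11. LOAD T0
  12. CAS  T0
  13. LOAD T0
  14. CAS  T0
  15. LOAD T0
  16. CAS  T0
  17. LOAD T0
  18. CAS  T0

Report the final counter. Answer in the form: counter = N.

   1) LOAD T1:  M=0  r_T1=0
   2) LOAD T0:  M=0  r_T0=0
   3) CAS  T1:  M=1  r_T1=0 ✓
   4) CAS  T0:  M=1  r_T0=0 ✗
   5) LOAD T1:  M=1  r_T1=1
   6) CAS  T1:  M=2  r_T1=1 ✓
   7) LOAD T0:  M=2  r_T0=2
   8) CAS  T0:  M=3  r_T0=2 ✓
   9) LOAD T0:  M=3  r_T0=3
  10) CAS  T0:  M=4  r_T0=3 ✓
  11) LOAD T0:  M=4  r_T0=4
  12) CAS  T0:  M=5  r_T0=4 ✓
  13) LOAD T0:  M=5  r_T0=5
  14) CAS  T0:  M=6  r_T0=5 ✓
  15) LOAD T0:  M=6  r_T0=6
  16) CAS  T0:  M=7  r_T0=6 ✓
  17) LOAD T0:  M=7  r_T0=7
  18) CAS  T0:  M=8  r_T0=7 ✓

counter = 8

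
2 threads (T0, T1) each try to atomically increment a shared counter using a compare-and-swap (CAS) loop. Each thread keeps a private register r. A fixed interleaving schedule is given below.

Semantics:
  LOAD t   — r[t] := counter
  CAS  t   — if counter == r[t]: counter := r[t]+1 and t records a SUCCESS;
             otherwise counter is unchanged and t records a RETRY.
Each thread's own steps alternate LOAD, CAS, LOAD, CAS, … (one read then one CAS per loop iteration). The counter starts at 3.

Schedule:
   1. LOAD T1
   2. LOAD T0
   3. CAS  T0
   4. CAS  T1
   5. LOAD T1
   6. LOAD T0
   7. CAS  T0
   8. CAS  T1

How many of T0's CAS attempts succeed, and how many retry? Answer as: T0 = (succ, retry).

T0 = (2, 0)

T1 LOAD — after: cnt=3, r=3 — load
T0 LOAD — after: cnt=3, r=3 — load
T0 CAS — after: cnt=4, r=3 — ok
T1 CAS — after: cnt=4, r=3 — retry
T1 LOAD — after: cnt=4, r=4 — load
T0 LOAD — after: cnt=4, r=4 — load
T0 CAS — after: cnt=5, r=4 — ok
T1 CAS — after: cnt=5, r=4 — retry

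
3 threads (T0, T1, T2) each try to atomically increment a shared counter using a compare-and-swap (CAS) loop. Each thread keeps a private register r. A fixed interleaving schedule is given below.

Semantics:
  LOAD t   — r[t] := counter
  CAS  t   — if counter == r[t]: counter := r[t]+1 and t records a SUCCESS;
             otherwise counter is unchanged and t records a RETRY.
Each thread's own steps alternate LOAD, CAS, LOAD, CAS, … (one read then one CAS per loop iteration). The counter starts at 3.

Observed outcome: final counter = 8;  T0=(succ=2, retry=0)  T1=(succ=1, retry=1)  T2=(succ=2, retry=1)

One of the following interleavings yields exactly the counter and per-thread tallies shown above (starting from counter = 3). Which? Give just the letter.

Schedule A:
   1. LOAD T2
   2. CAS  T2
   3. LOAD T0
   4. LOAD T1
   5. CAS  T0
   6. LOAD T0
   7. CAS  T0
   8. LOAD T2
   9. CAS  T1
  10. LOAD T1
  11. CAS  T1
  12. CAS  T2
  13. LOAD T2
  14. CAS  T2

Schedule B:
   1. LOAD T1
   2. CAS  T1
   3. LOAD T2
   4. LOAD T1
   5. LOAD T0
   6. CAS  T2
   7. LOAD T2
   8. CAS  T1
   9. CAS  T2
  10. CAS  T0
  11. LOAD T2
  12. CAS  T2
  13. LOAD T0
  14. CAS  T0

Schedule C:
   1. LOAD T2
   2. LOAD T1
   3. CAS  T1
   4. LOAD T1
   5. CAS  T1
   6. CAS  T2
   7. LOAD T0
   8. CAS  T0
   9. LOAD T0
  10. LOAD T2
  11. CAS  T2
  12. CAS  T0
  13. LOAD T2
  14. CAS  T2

A

Tracing schedule A:
T2 LOAD — after: cnt=3, r=3 — load
T2 CAS — after: cnt=4, r=3 — ok
T0 LOAD — after: cnt=4, r=4 — load
T1 LOAD — after: cnt=4, r=4 — load
T0 CAS — after: cnt=5, r=4 — ok
T0 LOAD — after: cnt=5, r=5 — load
T0 CAS — after: cnt=6, r=5 — ok
T2 LOAD — after: cnt=6, r=6 — load
T1 CAS — after: cnt=6, r=4 — retry
T1 LOAD — after: cnt=6, r=6 — load
T1 CAS — after: cnt=7, r=6 — ok
T2 CAS — after: cnt=7, r=6 — retry
T2 LOAD — after: cnt=7, r=7 — load
T2 CAS — after: cnt=8, r=7 — ok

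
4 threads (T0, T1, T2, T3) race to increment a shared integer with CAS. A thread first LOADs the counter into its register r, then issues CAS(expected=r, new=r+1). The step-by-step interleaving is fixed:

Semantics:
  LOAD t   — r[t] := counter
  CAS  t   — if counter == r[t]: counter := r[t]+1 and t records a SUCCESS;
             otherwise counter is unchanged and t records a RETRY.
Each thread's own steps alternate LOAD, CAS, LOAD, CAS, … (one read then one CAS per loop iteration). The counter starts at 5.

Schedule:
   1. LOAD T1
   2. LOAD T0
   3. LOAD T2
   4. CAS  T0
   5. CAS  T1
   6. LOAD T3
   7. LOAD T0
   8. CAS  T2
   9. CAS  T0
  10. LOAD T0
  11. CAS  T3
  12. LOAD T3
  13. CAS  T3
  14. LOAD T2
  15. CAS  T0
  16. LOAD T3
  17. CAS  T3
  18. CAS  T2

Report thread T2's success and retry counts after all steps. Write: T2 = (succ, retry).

   1) LOAD T1:  M=5  r_T1=5
   2) LOAD T0:  M=5  r_T0=5
   3) LOAD T2:  M=5  r_T2=5
   4) CAS  T0:  M=6  r_T0=5 ✓
   5) CAS  T1:  M=6  r_T1=5 ✗
   6) LOAD T3:  M=6  r_T3=6
   7) LOAD T0:  M=6  r_T0=6
   8) CAS  T2:  M=6  r_T2=5 ✗
   9) CAS  T0:  M=7  r_T0=6 ✓
  10) LOAD T0:  M=7  r_T0=7
  11) CAS  T3:  M=7  r_T3=6 ✗
  12) LOAD T3:  M=7  r_T3=7
  13) CAS  T3:  M=8  r_T3=7 ✓
  14) LOAD T2:  M=8  r_T2=8
  15) CAS  T0:  M=8  r_T0=7 ✗
  16) LOAD T3:  M=8  r_T3=8
  17) CAS  T3:  M=9  r_T3=8 ✓
  18) CAS  T2:  M=9  r_T2=8 ✗

T2 = (0, 2)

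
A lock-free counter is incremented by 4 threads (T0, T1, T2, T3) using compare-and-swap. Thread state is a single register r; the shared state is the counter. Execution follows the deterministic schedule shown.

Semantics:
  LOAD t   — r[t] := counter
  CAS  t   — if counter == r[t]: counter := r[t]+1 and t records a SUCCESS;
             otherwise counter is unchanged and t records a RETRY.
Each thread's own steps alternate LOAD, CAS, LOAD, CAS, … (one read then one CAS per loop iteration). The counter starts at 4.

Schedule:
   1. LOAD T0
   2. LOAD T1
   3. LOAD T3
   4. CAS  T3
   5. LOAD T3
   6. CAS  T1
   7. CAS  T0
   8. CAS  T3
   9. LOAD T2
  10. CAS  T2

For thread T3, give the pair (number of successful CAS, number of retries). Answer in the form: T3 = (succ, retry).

T3 = (2, 0)

#1 T0 reads 4
#2 T1 reads 4
#3 T3 reads 4
#4 T3 CAS(4→5) writes; counter now 5
#5 T3 reads 5
#6 T1 CAS(4→5) fails; counter now 5
#7 T0 CAS(4→5) fails; counter now 5
#8 T3 CAS(5→6) writes; counter now 6
#9 T2 reads 6
#10 T2 CAS(6→7) writes; counter now 7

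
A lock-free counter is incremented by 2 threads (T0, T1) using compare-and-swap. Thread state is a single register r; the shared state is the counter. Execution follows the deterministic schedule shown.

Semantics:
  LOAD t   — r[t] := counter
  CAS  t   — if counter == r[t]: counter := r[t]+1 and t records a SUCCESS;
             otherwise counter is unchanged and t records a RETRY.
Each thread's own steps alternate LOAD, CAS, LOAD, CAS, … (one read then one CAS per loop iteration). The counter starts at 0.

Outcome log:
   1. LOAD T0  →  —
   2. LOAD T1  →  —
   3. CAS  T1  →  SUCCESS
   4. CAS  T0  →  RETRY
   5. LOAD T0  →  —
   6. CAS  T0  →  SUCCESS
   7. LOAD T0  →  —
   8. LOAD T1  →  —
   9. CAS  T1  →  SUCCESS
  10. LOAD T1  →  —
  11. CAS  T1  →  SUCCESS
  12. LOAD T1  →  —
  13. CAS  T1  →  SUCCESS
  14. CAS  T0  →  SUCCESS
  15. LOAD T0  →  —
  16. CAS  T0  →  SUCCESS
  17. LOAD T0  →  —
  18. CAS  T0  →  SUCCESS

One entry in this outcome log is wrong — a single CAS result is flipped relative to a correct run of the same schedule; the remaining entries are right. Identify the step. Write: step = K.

step = 14

Reference trace:
#1 T0 reads 0
#2 T1 reads 0
#3 T1 CAS(0→1) writes; counter now 1
#4 T0 CAS(0→1) fails; counter now 1
#5 T0 reads 1
#6 T0 CAS(1→2) writes; counter now 2
#7 T0 reads 2
#8 T1 reads 2
#9 T1 CAS(2→3) writes; counter now 3
#10 T1 reads 3
#11 T1 CAS(3→4) writes; counter now 4
#12 T1 reads 4
#13 T1 CAS(4→5) writes; counter now 5
#14 T0 CAS(2→3) fails; counter now 5
#15 T0 reads 5
#16 T0 CAS(5→6) writes; counter now 6
#17 T0 reads 6
#18 T0 CAS(6→7) writes; counter now 7
Mismatch at 14.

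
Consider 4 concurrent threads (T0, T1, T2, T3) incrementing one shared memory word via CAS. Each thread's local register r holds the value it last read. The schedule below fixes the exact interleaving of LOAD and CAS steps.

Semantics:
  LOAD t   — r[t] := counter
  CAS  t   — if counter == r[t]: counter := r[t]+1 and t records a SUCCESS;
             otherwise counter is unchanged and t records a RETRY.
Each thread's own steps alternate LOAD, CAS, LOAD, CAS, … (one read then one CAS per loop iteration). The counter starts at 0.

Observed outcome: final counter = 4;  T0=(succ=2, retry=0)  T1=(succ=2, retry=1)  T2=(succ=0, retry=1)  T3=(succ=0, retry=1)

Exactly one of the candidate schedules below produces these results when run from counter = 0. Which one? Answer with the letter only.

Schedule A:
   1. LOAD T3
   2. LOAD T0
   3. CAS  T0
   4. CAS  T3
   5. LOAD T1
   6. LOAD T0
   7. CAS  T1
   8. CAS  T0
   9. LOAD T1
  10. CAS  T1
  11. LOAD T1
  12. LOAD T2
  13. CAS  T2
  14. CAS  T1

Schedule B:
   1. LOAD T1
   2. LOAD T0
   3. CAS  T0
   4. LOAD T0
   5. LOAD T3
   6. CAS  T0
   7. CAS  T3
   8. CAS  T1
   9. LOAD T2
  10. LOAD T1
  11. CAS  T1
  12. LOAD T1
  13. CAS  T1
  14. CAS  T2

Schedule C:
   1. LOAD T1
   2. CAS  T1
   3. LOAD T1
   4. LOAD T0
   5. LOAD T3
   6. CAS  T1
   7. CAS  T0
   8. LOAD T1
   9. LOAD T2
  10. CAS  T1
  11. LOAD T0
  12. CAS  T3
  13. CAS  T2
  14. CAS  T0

B

Simulating candidate B:
[1] T1.load  rd  (counter 0, T1.r 0)
[2] T0.load  rd  (counter 0, T0.r 0)
[3] T0.cas  hit  (counter 1, T0.r 0)
[4] T0.load  rd  (counter 1, T0.r 1)
[5] T3.load  rd  (counter 1, T3.r 1)
[6] T0.cas  hit  (counter 2, T0.r 1)
[7] T3.cas  miss  (counter 2, T3.r 1)
[8] T1.cas  miss  (counter 2, T1.r 0)
[9] T2.load  rd  (counter 2, T2.r 2)
[10] T1.load  rd  (counter 2, T1.r 2)
[11] T1.cas  hit  (counter 3, T1.r 2)
[12] T1.load  rd  (counter 3, T1.r 3)
[13] T1.cas  hit  (counter 4, T1.r 3)
[14] T2.cas  miss  (counter 4, T2.r 2)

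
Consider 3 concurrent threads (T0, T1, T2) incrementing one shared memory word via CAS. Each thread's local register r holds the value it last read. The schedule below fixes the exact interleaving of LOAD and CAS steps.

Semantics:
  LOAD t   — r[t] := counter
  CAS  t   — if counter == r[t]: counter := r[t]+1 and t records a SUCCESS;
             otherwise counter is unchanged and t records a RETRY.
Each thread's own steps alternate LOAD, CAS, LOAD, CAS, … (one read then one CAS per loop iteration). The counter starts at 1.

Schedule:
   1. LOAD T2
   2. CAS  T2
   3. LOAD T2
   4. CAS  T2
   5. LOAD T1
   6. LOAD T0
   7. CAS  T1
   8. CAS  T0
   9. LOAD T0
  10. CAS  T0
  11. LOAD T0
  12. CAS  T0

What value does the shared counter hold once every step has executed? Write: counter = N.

counter = 6

   1) LOAD T2:  M=1  r_T2=1
   2) CAS  T2:  M=2  r_T2=1 ✓
   3) LOAD T2:  M=2  r_T2=2
   4) CAS  T2:  M=3  r_T2=2 ✓
   5) LOAD T1:  M=3  r_T1=3
   6) LOAD T0:  M=3  r_T0=3
   7) CAS  T1:  M=4  r_T1=3 ✓
   8) CAS  T0:  M=4  r_T0=3 ✗
   9) LOAD T0:  M=4  r_T0=4
  10) CAS  T0:  M=5  r_T0=4 ✓
  11) LOAD T0:  M=5  r_T0=5
  12) CAS  T0:  M=6  r_T0=5 ✓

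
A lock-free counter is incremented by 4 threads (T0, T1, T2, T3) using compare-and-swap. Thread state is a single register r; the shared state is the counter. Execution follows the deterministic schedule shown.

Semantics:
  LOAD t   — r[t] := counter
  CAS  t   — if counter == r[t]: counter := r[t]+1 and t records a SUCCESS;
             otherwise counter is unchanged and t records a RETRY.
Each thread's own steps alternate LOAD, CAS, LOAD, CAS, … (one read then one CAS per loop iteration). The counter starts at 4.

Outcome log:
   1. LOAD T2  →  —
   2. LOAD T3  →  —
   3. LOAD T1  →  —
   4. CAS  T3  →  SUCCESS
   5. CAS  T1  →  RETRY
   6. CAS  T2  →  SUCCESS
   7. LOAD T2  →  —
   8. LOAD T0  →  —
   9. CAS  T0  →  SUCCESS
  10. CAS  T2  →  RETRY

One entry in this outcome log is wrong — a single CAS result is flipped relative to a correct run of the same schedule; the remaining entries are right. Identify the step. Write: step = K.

Re-executing:
[1] T2.load  rd  (counter 4, T2.r 4)
[2] T3.load  rd  (counter 4, T3.r 4)
[3] T1.load  rd  (counter 4, T1.r 4)
[4] T3.cas  hit  (counter 5, T3.r 4)
[5] T1.cas  miss  (counter 5, T1.r 4)
[6] T2.cas  miss  (counter 5, T2.r 4)
[7] T2.load  rd  (counter 5, T2.r 5)
[8] T0.load  rd  (counter 5, T0.r 5)
[9] T0.cas  hit  (counter 6, T0.r 5)
[10] T2.cas  miss  (counter 6, T2.r 5)
Log disagrees first at step 6.

step = 6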